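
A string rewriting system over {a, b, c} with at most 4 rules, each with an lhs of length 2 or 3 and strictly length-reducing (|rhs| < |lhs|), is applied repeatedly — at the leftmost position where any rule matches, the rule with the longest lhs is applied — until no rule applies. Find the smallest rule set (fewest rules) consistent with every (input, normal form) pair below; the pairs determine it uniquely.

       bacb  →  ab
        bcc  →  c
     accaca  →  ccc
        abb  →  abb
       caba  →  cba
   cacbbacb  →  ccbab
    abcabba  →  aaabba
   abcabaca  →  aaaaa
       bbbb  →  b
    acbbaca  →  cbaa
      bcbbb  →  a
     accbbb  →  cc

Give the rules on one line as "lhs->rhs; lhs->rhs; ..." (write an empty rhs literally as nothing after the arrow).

ac->c; bbb->; bc->a; ca->c

  | bacb => bcb => ab
  | bcc => ac => c
  | accaca => ccaca => ccca => ccc
  | abb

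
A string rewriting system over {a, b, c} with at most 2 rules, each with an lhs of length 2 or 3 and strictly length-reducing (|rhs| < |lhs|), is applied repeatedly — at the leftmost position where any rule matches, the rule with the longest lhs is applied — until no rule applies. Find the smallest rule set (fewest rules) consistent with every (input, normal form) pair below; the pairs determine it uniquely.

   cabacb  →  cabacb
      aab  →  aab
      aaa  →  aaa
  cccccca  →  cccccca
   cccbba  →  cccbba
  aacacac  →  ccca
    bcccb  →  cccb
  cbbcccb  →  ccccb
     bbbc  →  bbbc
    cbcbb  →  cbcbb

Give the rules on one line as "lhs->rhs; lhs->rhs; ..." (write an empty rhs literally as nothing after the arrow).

aac->ca; bcc->cc

  | cabacb
  | aab
  | aaa
  | cccccca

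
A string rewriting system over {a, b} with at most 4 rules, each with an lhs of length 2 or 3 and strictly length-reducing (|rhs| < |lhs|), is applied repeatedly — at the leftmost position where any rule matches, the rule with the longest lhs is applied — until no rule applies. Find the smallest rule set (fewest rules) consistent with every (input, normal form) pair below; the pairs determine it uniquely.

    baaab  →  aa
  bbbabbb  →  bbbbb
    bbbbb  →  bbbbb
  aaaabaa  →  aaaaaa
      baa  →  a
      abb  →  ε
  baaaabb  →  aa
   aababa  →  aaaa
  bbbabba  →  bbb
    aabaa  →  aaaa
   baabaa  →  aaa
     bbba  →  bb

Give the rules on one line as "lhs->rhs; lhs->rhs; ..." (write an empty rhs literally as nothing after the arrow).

ab->a; abb->; ba->

  | baaab => aab => aa
  | bbbabbb => bbbbb
  | bbbbb
  | aaaabaa => aaaaaa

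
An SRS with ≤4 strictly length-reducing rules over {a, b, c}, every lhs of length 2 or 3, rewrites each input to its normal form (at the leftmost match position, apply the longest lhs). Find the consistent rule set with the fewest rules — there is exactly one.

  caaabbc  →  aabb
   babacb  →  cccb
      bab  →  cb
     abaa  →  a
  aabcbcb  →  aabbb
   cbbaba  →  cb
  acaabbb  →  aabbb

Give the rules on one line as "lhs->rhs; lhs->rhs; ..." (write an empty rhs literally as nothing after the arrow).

ba->c; bc->b; ca->

  | caaabbc => aabbc => aabb
  | babacb => cbacb => cccb
  | bab => cb
  | abaa => aca => a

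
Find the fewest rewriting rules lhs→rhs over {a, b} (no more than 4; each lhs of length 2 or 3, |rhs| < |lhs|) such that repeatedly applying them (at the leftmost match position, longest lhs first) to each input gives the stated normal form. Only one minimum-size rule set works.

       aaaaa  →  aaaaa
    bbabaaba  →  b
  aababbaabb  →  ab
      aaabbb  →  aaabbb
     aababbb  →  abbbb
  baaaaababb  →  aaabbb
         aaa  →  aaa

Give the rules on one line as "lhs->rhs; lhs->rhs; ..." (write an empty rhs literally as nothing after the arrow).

aba->b; ba->; bab->ba

  | aaaaa
  | bbabaaba => bbaaaba => baaba => aba => b
  | aababbaabb => abbbaabb => abbabb => abbab => abba => ab
  | aaabbb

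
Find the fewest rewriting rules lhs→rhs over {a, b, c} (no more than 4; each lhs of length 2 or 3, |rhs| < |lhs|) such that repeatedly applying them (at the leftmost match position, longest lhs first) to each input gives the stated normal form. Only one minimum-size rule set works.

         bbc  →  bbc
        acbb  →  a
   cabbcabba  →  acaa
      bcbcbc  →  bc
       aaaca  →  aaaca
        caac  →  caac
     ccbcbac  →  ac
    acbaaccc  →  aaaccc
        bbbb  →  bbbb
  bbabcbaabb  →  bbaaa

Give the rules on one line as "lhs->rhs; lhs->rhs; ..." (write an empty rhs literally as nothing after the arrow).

  | bbc
  | acbb => ab => a
  | cabbcabba => cabcabba => cacabba => acabba => acaba => acaa
  | bcbcbc => bcbc => bc

ab->a; cac->ac; cb->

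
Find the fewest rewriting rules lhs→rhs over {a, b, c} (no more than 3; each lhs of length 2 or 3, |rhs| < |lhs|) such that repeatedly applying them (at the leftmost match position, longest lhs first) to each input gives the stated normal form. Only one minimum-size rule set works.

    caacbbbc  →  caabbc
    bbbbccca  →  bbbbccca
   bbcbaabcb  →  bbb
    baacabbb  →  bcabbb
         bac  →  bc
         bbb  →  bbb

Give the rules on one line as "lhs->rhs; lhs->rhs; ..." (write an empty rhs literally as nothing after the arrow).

ba->b; cb->

  | caacbbbc => caabbc
  | bbbbccca
  | bbcbaabcb => bbaabcb => bbabcb => bbbcb => bbb
  | baacabbb => bacabbb => bcabbb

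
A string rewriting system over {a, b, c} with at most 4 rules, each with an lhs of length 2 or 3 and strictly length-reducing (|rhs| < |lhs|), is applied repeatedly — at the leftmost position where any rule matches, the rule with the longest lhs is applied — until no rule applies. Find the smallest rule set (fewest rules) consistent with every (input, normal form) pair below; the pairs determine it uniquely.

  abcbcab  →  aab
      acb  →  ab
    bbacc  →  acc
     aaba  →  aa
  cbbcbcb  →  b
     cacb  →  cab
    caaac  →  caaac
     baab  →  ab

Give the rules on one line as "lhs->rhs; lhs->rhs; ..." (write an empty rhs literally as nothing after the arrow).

ba->; bb->; bc->; cb->b

  | abcbcab => abcab => aab
  | acb => ab
  | bbacc => acc
  | aaba => aa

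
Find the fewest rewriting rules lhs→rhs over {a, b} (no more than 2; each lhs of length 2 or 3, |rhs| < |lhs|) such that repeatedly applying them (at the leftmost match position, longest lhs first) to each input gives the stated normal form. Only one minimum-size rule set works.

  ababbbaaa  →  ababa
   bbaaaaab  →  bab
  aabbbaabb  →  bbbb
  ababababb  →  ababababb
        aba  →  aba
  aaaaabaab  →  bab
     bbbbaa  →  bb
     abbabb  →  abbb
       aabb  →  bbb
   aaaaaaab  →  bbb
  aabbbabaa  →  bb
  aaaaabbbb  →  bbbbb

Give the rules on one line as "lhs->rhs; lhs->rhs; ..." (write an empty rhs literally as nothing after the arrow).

aa->b; bba->b

  | ababbbaaa => ababbaa => ababa
  | bbaaaaab => baaaab => bbaab => bab
  | aabbbaabb => bbbbaabb => bbbabb => bbbb
  | ababababb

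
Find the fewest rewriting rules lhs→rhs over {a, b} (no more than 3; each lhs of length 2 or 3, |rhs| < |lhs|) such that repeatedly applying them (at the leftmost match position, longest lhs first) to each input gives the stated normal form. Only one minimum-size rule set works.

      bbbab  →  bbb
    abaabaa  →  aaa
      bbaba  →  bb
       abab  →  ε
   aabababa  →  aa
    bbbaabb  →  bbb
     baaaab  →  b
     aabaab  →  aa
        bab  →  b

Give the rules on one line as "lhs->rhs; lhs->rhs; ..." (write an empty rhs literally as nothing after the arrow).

ab->; ba->b; bab->ba

  | bbbab => bbba => bbb
  | abaabaa => aabaa => aaa
  | bbaba => bbaa => bba => bb
  | abab => ab => ε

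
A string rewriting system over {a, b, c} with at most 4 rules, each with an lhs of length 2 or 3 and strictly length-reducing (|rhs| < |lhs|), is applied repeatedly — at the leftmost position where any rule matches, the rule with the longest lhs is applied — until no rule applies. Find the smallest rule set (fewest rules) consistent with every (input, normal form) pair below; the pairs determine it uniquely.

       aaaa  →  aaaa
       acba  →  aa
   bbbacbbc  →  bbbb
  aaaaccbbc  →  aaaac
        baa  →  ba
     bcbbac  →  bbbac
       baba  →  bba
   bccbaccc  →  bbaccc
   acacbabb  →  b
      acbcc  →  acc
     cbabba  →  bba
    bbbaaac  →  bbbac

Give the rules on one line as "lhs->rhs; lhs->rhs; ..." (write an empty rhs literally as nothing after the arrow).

  | aaaa
  | acba => aa
  | bbbacbbc => bbbabc => bbbbc => bbbb
  | aaaaccbbc => aaaacbc => aaaac

ab->b; baa->ba; bc->b; cb->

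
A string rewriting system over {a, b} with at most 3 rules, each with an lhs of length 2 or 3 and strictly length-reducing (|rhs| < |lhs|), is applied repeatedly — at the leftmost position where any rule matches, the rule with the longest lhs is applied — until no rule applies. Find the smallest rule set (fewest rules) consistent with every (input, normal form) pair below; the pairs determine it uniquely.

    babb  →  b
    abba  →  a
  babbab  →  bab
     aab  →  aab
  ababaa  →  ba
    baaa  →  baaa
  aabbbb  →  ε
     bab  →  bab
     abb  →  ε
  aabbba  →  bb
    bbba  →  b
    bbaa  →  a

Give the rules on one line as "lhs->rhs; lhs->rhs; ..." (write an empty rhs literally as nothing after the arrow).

  | babb => b
  | abba => a
  | babbab => bab
  | aab

aba->bb; abb->; bba->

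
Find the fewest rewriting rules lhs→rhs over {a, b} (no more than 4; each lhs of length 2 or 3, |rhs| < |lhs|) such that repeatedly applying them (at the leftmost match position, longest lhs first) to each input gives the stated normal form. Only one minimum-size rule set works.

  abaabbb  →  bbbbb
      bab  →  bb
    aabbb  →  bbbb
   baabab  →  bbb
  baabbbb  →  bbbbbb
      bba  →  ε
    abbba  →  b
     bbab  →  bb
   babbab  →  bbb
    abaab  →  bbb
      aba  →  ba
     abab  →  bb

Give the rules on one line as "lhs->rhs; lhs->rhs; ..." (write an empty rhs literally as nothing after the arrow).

  | abaabbb => baabbb => bbbbb
  | bab => bb
  | aabbb => bbbb
  | baabab => bbbab => baab => bbb

aa->; aab->bb; ab->b; bba->aa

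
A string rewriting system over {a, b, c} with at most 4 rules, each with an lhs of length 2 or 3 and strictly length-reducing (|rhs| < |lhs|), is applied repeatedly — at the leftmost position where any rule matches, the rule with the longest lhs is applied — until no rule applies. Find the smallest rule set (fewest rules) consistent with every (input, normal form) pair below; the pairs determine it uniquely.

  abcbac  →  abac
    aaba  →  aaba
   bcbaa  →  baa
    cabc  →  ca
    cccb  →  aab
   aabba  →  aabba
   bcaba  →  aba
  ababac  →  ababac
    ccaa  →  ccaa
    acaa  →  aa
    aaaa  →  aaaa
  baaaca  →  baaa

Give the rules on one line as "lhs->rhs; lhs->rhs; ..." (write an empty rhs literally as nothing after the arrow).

  | abcbac => abac
  | aaba
  | bcbaa => baa
  | cabc => ca

aca->a; bc->; ccc->aa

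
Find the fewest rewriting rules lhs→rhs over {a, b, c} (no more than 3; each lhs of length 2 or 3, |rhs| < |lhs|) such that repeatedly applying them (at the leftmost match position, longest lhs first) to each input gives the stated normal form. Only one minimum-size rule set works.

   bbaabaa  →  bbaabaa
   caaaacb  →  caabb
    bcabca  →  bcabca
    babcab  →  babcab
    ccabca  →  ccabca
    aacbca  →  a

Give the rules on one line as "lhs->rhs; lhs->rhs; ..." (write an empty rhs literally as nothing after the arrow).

aac->b; bbc->

  | bbaabaa
  | caaaacb => caabb
  | bcabca
  | babcab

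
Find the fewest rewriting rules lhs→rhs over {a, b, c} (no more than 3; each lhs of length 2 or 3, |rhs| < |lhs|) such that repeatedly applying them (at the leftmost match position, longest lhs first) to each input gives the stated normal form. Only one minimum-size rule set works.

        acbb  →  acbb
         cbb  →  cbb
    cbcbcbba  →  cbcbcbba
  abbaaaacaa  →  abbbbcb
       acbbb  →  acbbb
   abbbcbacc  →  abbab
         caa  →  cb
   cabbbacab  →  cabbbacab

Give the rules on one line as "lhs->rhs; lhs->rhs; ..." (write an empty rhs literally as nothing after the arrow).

  | acbb
  | cbb
  | cbcbcbba
  | abbaaaacaa => abbbaacaa => abbbbcaa => abbbbcb

aa->b; bcc->ab; cba->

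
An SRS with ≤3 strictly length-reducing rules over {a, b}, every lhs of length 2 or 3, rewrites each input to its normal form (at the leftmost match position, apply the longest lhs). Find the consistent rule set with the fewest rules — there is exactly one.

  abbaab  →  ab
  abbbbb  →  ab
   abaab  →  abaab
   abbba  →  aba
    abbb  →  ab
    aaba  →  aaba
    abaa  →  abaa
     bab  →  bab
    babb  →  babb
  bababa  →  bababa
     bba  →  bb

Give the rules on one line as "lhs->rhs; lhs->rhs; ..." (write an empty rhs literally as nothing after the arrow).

bba->bb; bbb->b

  | abbaab => abbab => abbb => ab
  | abbbbb => abbb => ab
  | abaab
  | abbba => aba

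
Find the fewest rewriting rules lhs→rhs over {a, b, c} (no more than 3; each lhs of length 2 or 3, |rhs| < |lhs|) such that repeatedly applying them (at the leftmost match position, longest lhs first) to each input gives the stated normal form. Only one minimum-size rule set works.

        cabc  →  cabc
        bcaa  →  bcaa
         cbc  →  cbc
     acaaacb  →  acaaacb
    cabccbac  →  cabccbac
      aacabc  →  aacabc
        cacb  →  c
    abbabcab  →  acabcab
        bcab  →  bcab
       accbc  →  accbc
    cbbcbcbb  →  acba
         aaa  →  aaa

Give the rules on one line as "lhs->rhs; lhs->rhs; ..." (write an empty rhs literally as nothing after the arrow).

  | cabc
  | bcaa
  | cbc
  | acaaacb

bb->c; cac->b; cbb->a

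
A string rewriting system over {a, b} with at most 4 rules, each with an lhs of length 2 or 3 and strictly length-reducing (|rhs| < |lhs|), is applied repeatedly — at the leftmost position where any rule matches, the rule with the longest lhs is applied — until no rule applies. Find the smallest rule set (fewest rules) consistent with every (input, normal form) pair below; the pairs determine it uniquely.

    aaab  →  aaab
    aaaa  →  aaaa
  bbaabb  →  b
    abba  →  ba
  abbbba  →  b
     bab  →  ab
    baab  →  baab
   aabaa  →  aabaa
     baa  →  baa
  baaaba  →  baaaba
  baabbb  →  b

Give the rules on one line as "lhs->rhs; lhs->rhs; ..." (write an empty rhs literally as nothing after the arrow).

abb->b; bab->ab; bba->

  | aaab
  | aaaa
  | bbaabb => abb => b
  | abba => ba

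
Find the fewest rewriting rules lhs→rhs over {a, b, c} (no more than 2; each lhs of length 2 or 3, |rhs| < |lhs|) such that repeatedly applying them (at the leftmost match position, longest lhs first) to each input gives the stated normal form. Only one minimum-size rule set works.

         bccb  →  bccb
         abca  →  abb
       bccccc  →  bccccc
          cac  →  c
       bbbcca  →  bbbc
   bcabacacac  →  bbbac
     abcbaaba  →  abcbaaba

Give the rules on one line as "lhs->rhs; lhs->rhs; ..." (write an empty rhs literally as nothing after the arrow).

bca->bb; ca->

  | bccb
  | abca => abb
  | bccccc
  | cac => c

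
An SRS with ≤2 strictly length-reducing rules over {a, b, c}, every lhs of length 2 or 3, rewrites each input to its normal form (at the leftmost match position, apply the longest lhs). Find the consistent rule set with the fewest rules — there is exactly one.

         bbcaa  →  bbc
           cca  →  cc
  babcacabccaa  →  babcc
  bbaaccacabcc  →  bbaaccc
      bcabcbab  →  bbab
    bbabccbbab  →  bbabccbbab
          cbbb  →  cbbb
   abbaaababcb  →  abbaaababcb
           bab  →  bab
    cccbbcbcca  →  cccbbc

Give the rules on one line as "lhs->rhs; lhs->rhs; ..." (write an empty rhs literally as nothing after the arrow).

  | bbcaa => bbca => bbc
  | cca => cc
  | babcacabccaa => babccabccaa => babccbccaa => babccaa => babcca => babcc
  | bbaaccacabcc => bbaacccabcc => bbaacccbcc => bbaaccc

ca->c; cbc->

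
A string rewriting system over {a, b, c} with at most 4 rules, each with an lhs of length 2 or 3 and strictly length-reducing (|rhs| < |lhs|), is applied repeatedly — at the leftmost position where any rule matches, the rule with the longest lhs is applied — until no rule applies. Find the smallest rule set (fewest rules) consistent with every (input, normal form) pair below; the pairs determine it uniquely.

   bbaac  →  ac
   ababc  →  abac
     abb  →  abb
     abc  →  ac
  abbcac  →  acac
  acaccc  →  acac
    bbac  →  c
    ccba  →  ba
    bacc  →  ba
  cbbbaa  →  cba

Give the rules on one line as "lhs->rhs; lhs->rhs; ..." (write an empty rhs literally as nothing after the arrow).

  | bbaac => ac
  | ababc => abac
  | abb
  | abc => ac

bba->; bc->c; cc->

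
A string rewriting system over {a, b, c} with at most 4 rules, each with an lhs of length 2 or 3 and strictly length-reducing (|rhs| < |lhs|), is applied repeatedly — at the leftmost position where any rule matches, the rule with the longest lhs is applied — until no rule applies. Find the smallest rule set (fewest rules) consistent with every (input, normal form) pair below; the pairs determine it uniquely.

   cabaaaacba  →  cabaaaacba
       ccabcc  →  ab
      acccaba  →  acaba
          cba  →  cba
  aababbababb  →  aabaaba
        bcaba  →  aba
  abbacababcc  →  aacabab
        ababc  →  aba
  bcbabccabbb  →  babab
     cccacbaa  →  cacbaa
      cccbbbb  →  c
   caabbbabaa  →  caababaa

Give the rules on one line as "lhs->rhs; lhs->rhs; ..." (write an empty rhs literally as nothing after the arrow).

  | cabaaaacba
  | ccabcc => abcc => ab
  | acccaba => acaba
  | cba

bb->; bc->; bcc->b; cc->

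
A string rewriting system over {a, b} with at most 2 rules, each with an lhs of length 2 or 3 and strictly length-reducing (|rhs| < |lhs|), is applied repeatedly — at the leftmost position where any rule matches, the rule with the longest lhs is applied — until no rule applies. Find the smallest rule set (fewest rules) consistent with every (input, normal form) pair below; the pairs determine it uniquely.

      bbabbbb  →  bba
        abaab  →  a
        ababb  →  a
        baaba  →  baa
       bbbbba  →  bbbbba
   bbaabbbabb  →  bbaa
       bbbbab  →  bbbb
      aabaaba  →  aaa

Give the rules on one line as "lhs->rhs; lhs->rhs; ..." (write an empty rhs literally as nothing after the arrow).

ab->; abb->a

  | bbabbbb => bbabb => bba
  | abaab => aab => a
  | ababb => abb => a
  | baaba => baa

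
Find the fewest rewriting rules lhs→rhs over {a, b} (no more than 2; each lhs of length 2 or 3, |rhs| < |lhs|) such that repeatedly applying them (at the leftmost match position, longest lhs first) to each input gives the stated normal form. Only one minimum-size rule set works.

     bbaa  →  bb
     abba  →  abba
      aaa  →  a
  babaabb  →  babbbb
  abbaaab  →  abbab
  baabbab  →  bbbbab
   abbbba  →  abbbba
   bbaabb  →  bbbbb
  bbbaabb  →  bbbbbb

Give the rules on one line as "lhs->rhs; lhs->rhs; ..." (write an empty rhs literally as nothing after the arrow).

  | bbaa => bb
  | abba
  | aaa => a
  | babaabb => babbbb

aa->; aab->bb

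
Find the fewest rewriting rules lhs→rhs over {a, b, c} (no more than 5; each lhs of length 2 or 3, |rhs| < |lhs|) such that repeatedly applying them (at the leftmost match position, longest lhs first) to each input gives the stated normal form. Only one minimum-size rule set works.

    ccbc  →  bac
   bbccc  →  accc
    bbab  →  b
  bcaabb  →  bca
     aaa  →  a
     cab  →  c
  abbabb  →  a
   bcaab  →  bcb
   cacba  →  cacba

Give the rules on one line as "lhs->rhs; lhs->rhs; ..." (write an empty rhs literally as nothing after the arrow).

aa->; ab->; bb->a; ccb->ba

  | ccbc => bac
  | bbccc => accc
  | bbab => aab => b
  | bcaabb => bcbb => bca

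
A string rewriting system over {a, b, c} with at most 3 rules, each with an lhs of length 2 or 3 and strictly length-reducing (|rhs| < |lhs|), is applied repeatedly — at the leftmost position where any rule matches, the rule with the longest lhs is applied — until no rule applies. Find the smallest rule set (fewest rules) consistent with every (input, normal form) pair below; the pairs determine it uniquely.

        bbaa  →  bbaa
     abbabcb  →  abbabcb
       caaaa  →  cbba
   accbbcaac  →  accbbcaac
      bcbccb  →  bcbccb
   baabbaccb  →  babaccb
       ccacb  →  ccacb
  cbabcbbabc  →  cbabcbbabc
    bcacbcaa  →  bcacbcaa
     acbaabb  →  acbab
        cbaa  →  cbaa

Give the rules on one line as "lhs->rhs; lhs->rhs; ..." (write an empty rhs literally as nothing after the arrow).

aaa->bb; aab->a

  | bbaa
  | abbabcb
  | caaaa => cbba
  | accbbcaac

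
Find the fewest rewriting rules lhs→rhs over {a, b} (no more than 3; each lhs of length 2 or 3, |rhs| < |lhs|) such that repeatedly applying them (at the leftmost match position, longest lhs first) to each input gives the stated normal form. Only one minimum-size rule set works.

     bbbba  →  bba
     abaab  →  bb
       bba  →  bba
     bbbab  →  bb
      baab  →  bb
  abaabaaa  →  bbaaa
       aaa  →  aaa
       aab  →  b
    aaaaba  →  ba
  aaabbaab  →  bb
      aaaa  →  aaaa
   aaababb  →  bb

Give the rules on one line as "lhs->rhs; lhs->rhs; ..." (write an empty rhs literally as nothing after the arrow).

  | bbbba => bbba => bba
  | abaab => baab => bab => bb
  | bba
  | bbbab => bbab => bbb => bb

ab->b; bbb->bb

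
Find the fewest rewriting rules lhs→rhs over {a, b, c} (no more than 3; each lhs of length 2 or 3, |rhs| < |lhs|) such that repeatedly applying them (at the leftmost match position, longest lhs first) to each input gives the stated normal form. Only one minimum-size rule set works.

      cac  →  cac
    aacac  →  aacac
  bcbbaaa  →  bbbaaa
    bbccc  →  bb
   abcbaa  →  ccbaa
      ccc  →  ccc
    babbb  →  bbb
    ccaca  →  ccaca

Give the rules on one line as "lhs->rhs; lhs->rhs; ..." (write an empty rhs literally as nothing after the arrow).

  | cac
  | aacac
  | bcbbaaa => bbbaaa
  | bbccc => bbcc => bbc => bb

ab->c; bc->b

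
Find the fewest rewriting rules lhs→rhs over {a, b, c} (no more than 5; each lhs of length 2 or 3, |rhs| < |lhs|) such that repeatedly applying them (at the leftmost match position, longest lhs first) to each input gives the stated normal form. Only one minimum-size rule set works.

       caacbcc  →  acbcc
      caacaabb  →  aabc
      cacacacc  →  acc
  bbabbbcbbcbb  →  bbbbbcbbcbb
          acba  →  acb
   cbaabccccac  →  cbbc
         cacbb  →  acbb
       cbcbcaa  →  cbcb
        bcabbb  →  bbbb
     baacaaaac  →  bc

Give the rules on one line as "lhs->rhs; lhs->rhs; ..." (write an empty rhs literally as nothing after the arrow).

aac->ac; abb->bc; ba->b; ca->a

  | caacbcc => aacbcc => acbcc
  | caacaabb => aacaabb => acaabb => aaabb => aabc
  | cacacacc => acacacc => aacacc => acacc => aacc => acc
  | bbabbbcbbcbb => bbbbbcbbcbb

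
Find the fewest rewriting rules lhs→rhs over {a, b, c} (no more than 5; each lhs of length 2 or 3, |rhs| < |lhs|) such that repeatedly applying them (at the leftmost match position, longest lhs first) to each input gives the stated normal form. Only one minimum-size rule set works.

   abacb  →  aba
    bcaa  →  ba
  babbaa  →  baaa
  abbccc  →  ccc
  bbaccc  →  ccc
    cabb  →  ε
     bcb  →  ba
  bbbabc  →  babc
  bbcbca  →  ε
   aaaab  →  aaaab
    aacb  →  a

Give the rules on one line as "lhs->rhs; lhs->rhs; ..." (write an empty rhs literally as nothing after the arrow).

ac->c; bb->; ca->; cb->a

  | abacb => abcb => aba
  | bcaa => ba
  | babbaa => baaa
  | abbccc => accc => ccc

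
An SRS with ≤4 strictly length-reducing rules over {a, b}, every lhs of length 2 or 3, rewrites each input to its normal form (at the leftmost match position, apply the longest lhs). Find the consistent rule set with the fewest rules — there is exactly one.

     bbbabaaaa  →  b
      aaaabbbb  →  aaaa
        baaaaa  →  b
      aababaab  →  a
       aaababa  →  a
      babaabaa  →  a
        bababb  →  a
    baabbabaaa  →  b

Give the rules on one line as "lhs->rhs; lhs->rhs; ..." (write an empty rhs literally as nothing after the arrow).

ab->a; aba->; ba->b; bbb->ab

  | bbbabaaaa => ababaaaa => baaaa => baaa => baa => ba => b
  | aaaabbbb => aaaabbb => aaaabb => aaaab => aaaa
  | baaaaa => baaaa => baaa => baa => ba => b
  | aababaab => abaab => ab => a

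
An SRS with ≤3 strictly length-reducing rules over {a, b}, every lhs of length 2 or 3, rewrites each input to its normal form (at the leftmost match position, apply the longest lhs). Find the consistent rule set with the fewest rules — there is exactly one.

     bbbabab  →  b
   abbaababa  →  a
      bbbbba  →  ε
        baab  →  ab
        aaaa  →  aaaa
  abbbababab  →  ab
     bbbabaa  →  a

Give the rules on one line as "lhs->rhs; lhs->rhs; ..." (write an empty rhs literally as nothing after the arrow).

ba->; bbb->b

  | bbbabab => babab => bab => b
  | abbaababa => abababa => ababa => aba => a
  | bbbbba => bbba => ba => ε
  | baab => ab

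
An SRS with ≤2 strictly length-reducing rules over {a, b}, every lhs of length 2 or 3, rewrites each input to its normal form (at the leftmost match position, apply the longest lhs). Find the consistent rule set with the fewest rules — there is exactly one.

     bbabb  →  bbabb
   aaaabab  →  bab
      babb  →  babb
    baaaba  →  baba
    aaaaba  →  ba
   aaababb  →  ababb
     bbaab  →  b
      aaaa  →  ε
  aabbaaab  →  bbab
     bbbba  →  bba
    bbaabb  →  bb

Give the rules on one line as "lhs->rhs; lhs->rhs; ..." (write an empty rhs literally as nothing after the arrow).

  | bbabb
  | aaaabab => aabab => bab
  | babb
  | baaaba => baba

aa->; bbb->b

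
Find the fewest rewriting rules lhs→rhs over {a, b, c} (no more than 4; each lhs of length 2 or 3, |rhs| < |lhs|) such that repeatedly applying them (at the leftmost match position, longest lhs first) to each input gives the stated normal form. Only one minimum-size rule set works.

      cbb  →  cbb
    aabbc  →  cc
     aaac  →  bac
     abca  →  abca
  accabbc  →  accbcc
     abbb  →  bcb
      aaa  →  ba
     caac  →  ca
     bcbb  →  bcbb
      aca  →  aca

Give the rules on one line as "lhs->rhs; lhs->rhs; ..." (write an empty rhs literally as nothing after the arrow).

aa->b; aac->a; abb->bc; bbb->c

  | cbb
  | aabbc => bbbc => cc
  | aaac => bac
  | abca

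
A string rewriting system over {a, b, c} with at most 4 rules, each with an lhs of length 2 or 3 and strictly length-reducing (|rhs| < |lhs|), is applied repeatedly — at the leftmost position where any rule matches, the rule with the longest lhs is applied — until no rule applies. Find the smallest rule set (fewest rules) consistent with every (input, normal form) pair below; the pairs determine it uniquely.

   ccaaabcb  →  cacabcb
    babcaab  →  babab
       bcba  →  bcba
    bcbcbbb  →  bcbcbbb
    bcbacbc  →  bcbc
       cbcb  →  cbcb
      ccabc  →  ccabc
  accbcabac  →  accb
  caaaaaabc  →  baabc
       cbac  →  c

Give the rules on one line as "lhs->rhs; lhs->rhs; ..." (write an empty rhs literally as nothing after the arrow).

  | ccaaabcb => cacabcb
  | babcaab => babab
  | bcba
  | bcbcbbb

aac->b; bac->; bca->b; caa->ac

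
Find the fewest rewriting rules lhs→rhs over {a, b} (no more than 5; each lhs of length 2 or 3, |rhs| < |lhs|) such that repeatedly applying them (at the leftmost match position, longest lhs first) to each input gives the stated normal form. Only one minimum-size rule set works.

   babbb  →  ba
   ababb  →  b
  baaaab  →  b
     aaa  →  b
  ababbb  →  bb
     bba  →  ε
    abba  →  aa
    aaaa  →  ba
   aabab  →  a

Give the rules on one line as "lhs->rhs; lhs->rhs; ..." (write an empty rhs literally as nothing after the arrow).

  | babbb => babb => bab => ba
  | ababb => aabb => b
  | baaaab => bbab => b
  | aaa => b

aaa->b; aab->; ab->a; bba->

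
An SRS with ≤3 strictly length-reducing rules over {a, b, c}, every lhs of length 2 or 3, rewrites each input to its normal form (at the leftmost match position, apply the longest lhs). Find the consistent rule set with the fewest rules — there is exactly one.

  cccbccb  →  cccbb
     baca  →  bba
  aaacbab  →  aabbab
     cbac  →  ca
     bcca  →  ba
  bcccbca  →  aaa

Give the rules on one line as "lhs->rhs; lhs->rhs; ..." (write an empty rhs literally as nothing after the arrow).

ac->b; bc->a; cba->cb

  | cccbccb => cccacb => cccbb
  | baca => bba
  | aaacbab => aabbab
  | cbac => cbc => ca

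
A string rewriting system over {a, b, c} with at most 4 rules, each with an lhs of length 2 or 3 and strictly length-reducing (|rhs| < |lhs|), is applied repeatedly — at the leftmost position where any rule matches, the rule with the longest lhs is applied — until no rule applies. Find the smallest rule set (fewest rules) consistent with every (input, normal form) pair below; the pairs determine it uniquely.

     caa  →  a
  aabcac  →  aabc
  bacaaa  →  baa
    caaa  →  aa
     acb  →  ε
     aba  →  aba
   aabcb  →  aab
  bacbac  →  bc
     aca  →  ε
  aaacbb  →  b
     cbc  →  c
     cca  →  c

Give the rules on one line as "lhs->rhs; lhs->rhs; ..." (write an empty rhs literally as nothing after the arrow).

ac->c; ca->; cb->

  | caa => a
  | aabcac => aabc
  | bacaaa => bcaaa => baa
  | caaa => aa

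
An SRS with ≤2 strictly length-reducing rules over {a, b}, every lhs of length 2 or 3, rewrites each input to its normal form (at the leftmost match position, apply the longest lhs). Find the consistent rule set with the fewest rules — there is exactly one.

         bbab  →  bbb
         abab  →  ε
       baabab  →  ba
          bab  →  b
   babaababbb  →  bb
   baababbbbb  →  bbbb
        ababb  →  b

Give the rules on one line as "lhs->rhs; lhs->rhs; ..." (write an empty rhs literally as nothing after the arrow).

  | bbab => bbb
  | abab => ab => ε
  | baabab => baab => ba
  | bab => b

ab->; bba->bb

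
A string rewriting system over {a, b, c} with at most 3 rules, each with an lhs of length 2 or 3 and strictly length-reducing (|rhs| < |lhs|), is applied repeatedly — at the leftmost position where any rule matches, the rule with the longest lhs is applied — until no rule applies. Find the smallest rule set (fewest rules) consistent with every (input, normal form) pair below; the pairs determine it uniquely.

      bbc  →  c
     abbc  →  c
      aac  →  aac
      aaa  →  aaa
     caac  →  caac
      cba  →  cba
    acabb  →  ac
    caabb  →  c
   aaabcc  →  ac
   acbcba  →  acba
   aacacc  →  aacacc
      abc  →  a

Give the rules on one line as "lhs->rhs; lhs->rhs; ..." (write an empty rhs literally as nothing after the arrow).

  | bbc => c
  | abbc => bbc => c
  | aac
  | aaa

ab->b; bb->; bc->a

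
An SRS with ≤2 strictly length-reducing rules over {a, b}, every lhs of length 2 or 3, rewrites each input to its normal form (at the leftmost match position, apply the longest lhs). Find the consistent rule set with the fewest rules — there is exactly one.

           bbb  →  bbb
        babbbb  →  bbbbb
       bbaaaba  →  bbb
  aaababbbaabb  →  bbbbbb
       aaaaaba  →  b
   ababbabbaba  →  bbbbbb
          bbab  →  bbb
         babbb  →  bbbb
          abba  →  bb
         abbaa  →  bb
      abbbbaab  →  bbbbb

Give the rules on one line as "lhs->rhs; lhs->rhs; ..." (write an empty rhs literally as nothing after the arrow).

  | bbb
  | babbbb => bbbbb
  | bbaaaba => bbaaba => bbaba => bbba => bbb
  | aaababbbaabb => aababbbaabb => ababbbaabb => babbbaabb => bbbbaabb => bbbbabb => bbbbbb

ab->b; ba->b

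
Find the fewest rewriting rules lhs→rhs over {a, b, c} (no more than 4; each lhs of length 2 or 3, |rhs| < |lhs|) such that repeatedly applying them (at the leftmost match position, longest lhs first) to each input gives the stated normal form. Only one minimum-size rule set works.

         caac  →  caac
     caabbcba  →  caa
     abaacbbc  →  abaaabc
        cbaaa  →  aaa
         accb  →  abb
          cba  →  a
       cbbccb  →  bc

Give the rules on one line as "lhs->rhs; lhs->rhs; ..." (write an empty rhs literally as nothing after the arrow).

acb->aa; acc->ab; bba->; cb->

  | caac
  | caabbcba => caabba => caa
  | abaacbbc => abaaabc
  | cbaaa => aaa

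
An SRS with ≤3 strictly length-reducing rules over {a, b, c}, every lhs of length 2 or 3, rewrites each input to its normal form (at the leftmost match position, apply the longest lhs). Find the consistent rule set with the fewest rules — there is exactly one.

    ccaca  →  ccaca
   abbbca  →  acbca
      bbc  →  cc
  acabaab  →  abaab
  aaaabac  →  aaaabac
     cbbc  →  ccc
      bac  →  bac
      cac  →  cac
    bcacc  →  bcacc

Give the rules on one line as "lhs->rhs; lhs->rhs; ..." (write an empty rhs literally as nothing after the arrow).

bb->c; cab->b

  | ccaca
  | abbbca => acbca
  | bbc => cc
  | acabaab => abaab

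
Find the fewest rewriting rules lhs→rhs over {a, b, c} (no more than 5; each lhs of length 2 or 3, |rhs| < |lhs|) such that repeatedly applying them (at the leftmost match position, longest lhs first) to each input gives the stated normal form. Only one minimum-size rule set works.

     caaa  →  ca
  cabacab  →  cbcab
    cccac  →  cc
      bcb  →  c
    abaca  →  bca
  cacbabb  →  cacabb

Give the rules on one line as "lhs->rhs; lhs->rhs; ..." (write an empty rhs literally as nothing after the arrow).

aa->b; ba->a; bcb->c; cca->

  | caaa => cba => ca
  | cabacab => caacab => cbcab
  | cccac => cc
  | bcb => c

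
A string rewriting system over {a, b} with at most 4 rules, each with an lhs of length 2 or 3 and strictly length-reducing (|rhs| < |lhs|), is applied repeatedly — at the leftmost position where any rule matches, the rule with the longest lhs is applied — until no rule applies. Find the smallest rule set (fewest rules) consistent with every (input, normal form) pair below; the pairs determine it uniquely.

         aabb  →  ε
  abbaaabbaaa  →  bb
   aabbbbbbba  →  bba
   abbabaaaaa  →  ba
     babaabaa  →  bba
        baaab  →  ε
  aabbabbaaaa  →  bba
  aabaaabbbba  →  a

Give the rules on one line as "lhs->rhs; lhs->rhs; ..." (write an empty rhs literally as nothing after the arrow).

aaa->b; ab->; aba->bb; bbb->

  | aabb => ab => ε
  | abbaaabbaaa => baaabbaaa => bbbbaaa => baaa => bb
  | aabbbbbbba => abbbbbba => bbbbba => bba
  | abbabaaaaa => babaaaaa => bbbaaaa => aaaa => ba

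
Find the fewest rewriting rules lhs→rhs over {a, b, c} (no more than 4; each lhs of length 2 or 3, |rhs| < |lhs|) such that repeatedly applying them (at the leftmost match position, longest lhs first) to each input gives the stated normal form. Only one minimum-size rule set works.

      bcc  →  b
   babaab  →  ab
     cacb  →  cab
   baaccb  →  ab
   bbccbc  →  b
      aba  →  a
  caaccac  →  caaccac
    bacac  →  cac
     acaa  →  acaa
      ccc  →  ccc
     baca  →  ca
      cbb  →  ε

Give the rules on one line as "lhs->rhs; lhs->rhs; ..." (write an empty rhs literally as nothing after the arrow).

ba->; bb->; bc->b; cb->b

  | bcc => bc => b
  | babaab => baab => ab
  | cacb => cab
  | baaccb => accb => acb => ab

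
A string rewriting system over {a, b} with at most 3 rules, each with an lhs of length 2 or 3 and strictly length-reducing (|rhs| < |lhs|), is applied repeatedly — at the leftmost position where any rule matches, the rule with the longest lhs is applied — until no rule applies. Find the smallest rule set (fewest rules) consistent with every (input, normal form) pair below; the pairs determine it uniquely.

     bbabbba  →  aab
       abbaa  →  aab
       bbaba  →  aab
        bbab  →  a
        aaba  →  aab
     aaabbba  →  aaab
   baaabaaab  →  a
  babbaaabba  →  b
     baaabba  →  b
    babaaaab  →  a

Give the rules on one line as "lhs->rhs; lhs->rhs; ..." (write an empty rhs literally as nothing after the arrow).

ba->b; bb->; bba->ab

  | bbabbba => abbbba => abba => aab
  | abbaa => aaba => aab
  | bbaba => abba => aab
  | bbab => abb => a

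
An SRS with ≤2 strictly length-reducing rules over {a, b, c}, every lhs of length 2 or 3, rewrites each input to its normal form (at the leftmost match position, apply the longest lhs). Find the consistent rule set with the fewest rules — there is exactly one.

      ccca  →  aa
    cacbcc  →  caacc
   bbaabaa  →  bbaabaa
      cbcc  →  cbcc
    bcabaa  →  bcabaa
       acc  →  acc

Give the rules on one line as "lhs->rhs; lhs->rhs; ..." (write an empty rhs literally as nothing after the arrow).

acb->aa; ccc->a

  | ccca => aa
  | cacbcc => caacc
  | bbaabaa
  | cbcc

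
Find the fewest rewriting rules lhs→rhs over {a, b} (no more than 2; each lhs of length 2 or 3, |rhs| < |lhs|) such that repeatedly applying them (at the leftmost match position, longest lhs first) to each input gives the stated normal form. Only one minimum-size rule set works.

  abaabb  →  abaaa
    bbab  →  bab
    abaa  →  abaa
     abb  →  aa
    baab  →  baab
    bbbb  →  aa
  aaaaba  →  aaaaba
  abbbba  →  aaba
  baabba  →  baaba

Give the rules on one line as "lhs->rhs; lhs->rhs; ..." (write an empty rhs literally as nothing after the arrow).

bb->a; bba->ba

  | abaabb => abaaa
  | bbab => bab
  | abaa
  | abb => aa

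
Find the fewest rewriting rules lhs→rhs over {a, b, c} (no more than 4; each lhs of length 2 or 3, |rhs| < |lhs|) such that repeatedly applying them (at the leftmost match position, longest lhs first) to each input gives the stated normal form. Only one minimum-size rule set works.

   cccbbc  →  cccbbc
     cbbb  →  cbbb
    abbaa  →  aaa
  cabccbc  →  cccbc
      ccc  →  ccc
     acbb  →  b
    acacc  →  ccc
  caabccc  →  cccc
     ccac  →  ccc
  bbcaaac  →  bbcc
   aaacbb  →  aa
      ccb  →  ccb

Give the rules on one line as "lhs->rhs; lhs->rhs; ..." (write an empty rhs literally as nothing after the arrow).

ab->a; ac->c; acb->

  | cccbbc
  | cbbb
  | abbaa => abaa => aaa
  | cabccbc => caccbc => cccbc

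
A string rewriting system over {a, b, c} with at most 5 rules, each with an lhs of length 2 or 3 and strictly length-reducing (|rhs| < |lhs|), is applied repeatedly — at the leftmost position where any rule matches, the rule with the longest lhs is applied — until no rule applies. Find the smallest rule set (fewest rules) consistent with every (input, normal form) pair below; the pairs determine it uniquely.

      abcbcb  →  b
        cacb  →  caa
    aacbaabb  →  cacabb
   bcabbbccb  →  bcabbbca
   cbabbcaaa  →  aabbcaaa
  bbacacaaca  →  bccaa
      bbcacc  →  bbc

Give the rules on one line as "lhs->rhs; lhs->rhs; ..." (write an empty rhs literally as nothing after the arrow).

aac->ca; acc->; ba->c; cb->a

  | abcbcb => abacb => accb => b
  | cacb => caa
  | aacbaabb => cabaabb => cacabb
  | bcabbbccb => bcabbbca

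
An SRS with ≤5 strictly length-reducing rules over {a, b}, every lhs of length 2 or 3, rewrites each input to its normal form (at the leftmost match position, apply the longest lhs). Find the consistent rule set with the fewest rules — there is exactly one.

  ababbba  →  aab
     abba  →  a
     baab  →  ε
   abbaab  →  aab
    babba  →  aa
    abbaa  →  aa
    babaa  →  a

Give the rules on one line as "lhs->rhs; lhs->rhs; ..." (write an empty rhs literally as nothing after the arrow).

  | ababbba => abbbba => aaba => aab
  | abba => a
  | baab => bab => bb => ε
  | abbaab => aab

ba->b; bb->; bba->; bbb->a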